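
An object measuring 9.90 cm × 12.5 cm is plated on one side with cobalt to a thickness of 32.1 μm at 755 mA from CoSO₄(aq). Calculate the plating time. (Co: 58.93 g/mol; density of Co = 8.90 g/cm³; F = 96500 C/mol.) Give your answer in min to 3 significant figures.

256 min

Plated area = 9.90 × 12.5 = 123.8 cm²
Volume = 123.8 × 32.1×10⁻⁴ cm = 0.3974 cm³
m(Co) = 0.3974 × 8.90 = 3.537 g
n(Co) = 3.537 / 58.93 = 0.06002 mol; n(e⁻) = 2 × 0.06002 = 0.1200 mol
Q = 0.1200 × 96500 = 11580 C
t = 11580 / 0.755 = 15340 s = 256 min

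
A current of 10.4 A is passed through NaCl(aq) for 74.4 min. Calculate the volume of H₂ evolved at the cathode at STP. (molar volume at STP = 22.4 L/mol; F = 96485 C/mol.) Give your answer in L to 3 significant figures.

5.39 L

Q = 10.4 A × 4464 s = 46430 C
n(e⁻) = 46430 / 96485 = 0.4812 mol
2H⁺ + 2e⁻ → H₂, so n(H₂) = 0.4812 / 2 = 0.2406 mol
V = 0.2406 × 22.4 = 5.389 L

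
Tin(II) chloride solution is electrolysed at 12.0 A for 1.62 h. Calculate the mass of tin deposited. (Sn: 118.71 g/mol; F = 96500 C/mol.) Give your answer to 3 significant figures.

Charge passed = 12.0 × 5832 = 69980 C
Moles of electrons = 69980 / 96500 = 0.7252 mol
Sn²⁺ + 2e⁻ → Sn, so n(Sn) = 0.7252 / 2 = 0.3626 mol
m = 0.3626 × 118.71 = 43.0 g

43.0 g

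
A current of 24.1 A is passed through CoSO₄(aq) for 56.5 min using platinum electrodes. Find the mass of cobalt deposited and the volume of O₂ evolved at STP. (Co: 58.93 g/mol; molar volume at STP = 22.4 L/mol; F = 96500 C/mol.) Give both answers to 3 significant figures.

Q = 24.1 × 3390 = 81700 C; n(e⁻) = 81700 / 96500 = 0.8466 mol
Cathode: Co²⁺ + 2e⁻ → Co → n(Co) = 0.8466/2 = 0.4233 mol → 24.9 g
Anode: 2H₂O → O₂ + 4H⁺ + 4e⁻ → n(O₂) = 0.8466/4 = 0.2117 mol → 4.74 L

24.9 g Co; 4.74 L O₂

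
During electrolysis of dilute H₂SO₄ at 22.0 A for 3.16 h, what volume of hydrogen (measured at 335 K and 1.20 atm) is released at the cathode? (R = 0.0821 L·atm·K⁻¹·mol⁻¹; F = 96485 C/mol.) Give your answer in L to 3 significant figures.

Charge passed = 22.0 × 11376 = 2.503×10^5 C
n(e⁻) = 2.503×10^5 / 96485 = 2.594 mol
2H⁺ + 2e⁻ → H₂, so n(H₂) = 2.594 / 2 = 1.297 mol
V = nRT/P = 1.297 × 0.0821 × 335 / 1.20 = 29.73 L

29.7 L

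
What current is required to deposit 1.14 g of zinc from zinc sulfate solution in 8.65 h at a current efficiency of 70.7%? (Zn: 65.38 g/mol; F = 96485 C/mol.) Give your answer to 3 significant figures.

n(Zn) = 1.14 / 65.38 = 0.01744 mol
Zn²⁺ + 2e⁻ → Zn, so n(e⁻) = 2 × 0.01744 = 0.03488 mol
Q = 0.03488 × 96485 / 0.707 = 4760 C
I = Q / t = 4760 / 31140 s = 0.153 A

0.153 A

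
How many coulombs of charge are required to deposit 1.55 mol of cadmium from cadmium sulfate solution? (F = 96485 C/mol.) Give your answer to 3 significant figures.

2.99×10^5 C

Cd²⁺ + 2e⁻ → Cd, so n(e⁻) = 2 × 1.55 = 3.100 mol
Q = 3.100 × 96485 = 2.991×10^5 C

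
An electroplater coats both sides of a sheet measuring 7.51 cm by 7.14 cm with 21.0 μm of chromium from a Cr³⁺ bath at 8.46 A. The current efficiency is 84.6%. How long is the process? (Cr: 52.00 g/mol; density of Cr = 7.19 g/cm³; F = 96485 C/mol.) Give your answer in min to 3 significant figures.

Plated area = 2 × 7.51 × 7.14 = 107.2 cm²
Volume = 107.2 × 21.0×10⁻⁴ cm = 0.2251 cm³
m(Cr) = 0.2251 × 7.19 = 1.618 g
n(Cr) = 1.618 / 52.00 = 0.03112 mol; n(e⁻) = 3 × 0.03112 = 0.09336 mol
Q = 0.09336 × 96485 / 0.846 = 10650 C
t = 10650 / 8.46 = 1259 s = 21.0 min

21.0 min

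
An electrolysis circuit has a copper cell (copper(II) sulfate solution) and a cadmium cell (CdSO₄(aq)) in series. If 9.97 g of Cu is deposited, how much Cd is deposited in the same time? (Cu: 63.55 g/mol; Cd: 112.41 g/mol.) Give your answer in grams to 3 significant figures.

17.6 g

n(Cu) = 9.97 / 63.55 = 0.1569 mol
Cu²⁺ + 2e⁻ → Cu, so n(e⁻) = 2 × 0.1569 = 0.3138 mol
In series, the same 0.3138 mol of electrons flows through the second cell.
Cd²⁺ + 2e⁻ → Cd, so n(Cd) = 0.3138 / 2 = 0.1569 mol
m(Cd) = 0.1569 × 112.41 = 17.6 g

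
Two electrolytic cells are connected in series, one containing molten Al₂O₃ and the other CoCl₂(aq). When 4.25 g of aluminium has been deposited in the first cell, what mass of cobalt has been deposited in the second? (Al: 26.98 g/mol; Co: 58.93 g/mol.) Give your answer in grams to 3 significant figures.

13.9 g

n(Al) = 4.25 / 26.98 = 0.1575 mol
Al³⁺ + 3e⁻ → Al, so n(e⁻) = 3 × 0.1575 = 0.4725 mol
The cells are in series, so the same charge (and hence the same n(e⁻) = 0.4725 mol) passes through both.
Co²⁺ + 2e⁻ → Co, so n(Co) = 0.4725 / 2 = 0.2363 mol
m(Co) = 0.2363 × 58.93 = 13.9 g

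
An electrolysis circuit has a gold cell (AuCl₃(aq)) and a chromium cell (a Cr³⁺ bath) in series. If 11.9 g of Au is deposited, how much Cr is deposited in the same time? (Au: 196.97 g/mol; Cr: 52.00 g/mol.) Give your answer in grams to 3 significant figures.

3.14 g

n(Au) = 11.9 / 196.97 = 0.06042 mol
Au³⁺ + 3e⁻ → Au, so n(e⁻) = 3 × 0.06042 = 0.1813 mol
Since the cells are in series, n(e⁻) in the Cr cell is also 0.1813 mol.
Cr³⁺ + 3e⁻ → Cr, so n(Cr) = 0.1813 / 3 = 0.06043 mol
m(Cr) = 0.06043 × 52.00 = 3.14 g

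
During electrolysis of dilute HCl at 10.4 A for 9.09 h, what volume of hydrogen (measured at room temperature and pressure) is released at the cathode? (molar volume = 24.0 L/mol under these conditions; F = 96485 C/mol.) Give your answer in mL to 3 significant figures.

42300 mL

Q = It = 10.4 × 32724 = 3.403×10^5 C
n(e⁻) = 3.403×10^5 / 96485 = 3.527 mol
2H⁺ + 2e⁻ → H₂, so n(H₂) = 3.527 / 2 = 1.764 mol
V = 1.764 × 24.0 = 42.34 L
= 42300 mL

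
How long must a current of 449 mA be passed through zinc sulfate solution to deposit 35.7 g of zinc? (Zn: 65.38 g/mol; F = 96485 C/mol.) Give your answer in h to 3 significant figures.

n(Zn) = 35.7 / 65.38 = 0.5460 mol
Zn²⁺ + 2e⁻ → Zn, so n(e⁻) = 2 × 0.5460 = 1.092 mol
Q = 1.092 × 96485 = 1.054×10^5 C
t = Q / I = 1.054×10^5 / 0.449 = 2.347×10^5 s = 65.2 h

65.2 h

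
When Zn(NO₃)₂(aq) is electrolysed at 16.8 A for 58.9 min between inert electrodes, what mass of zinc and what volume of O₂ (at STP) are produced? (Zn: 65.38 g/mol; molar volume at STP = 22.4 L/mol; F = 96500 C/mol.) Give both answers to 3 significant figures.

20.1 g Zn; 3.45 L O₂

Q = 16.8 × 3534 = 59370 C; n(e⁻) = 59370 / 96500 = 0.6152 mol
Cathode: Zn²⁺ + 2e⁻ → Zn → n(Zn) = 0.6152/2 = 0.3076 mol → 20.1 g
Anode: 2H₂O → O₂ + 4H⁺ + 4e⁻ → n(O₂) = 0.6152/4 = 0.1538 mol → 3.45 L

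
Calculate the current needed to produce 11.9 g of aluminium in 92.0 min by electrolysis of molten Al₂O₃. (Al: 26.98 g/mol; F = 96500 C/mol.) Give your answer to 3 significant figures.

n(Al) = 11.9 / 26.98 = 0.4411 mol
Al³⁺ + 3e⁻ → Al, so n(e⁻) = 3 × 0.4411 = 1.323 mol
Q = 1.323 × 96500 = 1.277×10^5 C
I = Q / t = 1.277×10^5 / 5520 s = 23.1 A

23.1 A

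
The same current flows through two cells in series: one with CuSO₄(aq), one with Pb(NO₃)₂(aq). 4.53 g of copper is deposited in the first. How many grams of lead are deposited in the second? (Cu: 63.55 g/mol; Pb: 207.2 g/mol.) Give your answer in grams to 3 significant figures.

n(Cu) = 4.53 / 63.55 = 0.07128 mol
Cu²⁺ + 2e⁻ → Cu, so n(e⁻) = 2 × 0.07128 = 0.1426 mol
Same current for the same time ⇒ same n(e⁻) = 0.1426 mol in both cells.
Pb²⁺ + 2e⁻ → Pb, so n(Pb) = 0.1426 / 2 = 0.07130 mol
m(Pb) = 0.07130 × 207.2 = 14.8 g

14.8 g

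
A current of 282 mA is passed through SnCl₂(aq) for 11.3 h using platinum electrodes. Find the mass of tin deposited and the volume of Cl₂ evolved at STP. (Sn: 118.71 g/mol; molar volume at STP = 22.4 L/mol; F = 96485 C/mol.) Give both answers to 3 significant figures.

Q = 0.282 × 40680 = 11470 C; n(e⁻) = 11470 / 96485 = 0.1189 mol
Cathode: Sn²⁺ + 2e⁻ → Sn → n(Sn) = 0.1189/2 = 0.05945 mol → 7.06 g
Anode: 2Cl⁻ → Cl₂ + 2e⁻ → n(Cl₂) = 0.1189/2 = 0.05945 mol → 1.33 L

7.06 g Sn; 1.33 L Cl₂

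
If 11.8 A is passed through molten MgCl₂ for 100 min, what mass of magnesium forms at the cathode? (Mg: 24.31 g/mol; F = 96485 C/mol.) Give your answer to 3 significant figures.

8.92 g

Q = 11.8 A × 6000 s = 70800 C
Moles of electrons = 70800 / 96485 = 0.7338 mol
Mg²⁺ + 2e⁻ → Mg, so n(Mg) = 0.7338 / 2 = 0.3669 mol
m = 0.3669 × 24.31 = 8.92 g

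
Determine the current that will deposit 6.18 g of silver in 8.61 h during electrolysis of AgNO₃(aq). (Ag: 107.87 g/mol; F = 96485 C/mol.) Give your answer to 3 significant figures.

0.178 A

n(Ag) = 6.18 / 107.87 = 0.05729 mol
Ag⁺ + e⁻ → Ag, so n(e⁻) = 0.05729 mol
Q = 0.05729 × 96485 = 5528 C
I = Q / t = 5528 / 30996 s = 0.178 A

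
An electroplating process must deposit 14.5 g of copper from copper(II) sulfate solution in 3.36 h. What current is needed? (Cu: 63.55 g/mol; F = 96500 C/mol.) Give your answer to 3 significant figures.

n(Cu) = 14.5 / 63.55 = 0.2282 mol
Cu²⁺ + 2e⁻ → Cu, so n(e⁻) = 2 × 0.2282 = 0.4564 mol
Q = 0.4564 × 96500 = 44040 C
I = Q / t = 44040 / 12096 s = 3.64 A

3.64 A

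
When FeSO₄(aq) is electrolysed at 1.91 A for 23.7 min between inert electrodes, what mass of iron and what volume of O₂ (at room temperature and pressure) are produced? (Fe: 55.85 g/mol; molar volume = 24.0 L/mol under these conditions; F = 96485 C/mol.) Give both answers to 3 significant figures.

Q = 1.91 × 1422 = 2716 C; n(e⁻) = 2716 / 96485 = 0.02815 mol
Cathode: Fe²⁺ + 2e⁻ → Fe → n(Fe) = 0.02815/2 = 0.01408 mol → 0.786 g
Anode: 2H₂O → O₂ + 4H⁺ + 4e⁻ → n(O₂) = 0.02815/4 = 0.007038 mol → 0.169 L

0.786 g Fe; 0.169 L O₂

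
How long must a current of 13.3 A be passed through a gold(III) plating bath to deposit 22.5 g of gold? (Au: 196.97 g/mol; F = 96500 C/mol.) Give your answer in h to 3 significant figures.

0.691 h

n(Au) = 22.5 / 196.97 = 0.1142 mol
Au³⁺ + 3e⁻ → Au, so n(e⁻) = 3 × 0.1142 = 0.3426 mol
Q = 0.3426 × 96500 = 33060 C
t = Q / I = 33060 / 13.3 = 2486 s = 0.691 h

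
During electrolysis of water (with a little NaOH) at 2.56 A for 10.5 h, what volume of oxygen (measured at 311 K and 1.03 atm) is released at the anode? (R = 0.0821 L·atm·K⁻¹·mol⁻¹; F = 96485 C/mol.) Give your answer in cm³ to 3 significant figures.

Charge passed = 2.56 × 37800 = 96770 C
n(e⁻) = 96770 / 96485 = 1.003 mol
2H₂O → O₂ + 4H⁺ + 4e⁻, so n(O₂) = 1.003 / 4 = 0.2508 mol
V = nRT/P = 0.2508 × 0.0821 × 311 / 1.03 = 6.217 L
= 6220 cm³

6220 cm³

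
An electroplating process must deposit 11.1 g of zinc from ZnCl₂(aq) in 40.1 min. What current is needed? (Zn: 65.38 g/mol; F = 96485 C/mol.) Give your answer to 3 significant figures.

n(Zn) = 11.1 / 65.38 = 0.1698 mol
Zn²⁺ + 2e⁻ → Zn, so n(e⁻) = 2 × 0.1698 = 0.3396 mol
Q = 0.3396 × 96485 = 32770 C
I = Q / t = 32770 / 2406 s = 13.6 A

13.6 A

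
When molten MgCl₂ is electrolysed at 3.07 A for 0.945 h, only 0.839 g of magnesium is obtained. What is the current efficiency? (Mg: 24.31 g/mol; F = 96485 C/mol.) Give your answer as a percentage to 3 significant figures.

63.8%

Q = 3.07 × 3402 = 10440 C
n(e⁻) = 10440 / 96485 = 0.1082 mol
Mg²⁺ + 2e⁻ → Mg, so theoretical n(Mg) = 0.05410 mol → 1.315 g
Efficiency = 0.839 / 1.315 = 0.6380 = 63.8%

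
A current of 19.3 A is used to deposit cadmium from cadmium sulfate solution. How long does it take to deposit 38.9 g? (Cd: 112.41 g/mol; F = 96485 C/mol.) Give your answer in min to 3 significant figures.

57.7 min

n(Cd) = 38.9 / 112.41 = 0.3461 mol
Cd²⁺ + 2e⁻ → Cd, so n(e⁻) = 2 × 0.3461 = 0.6922 mol
Q = 0.6922 × 96485 = 66790 C
t = Q / I = 66790 / 19.3 = 3461 s = 57.7 min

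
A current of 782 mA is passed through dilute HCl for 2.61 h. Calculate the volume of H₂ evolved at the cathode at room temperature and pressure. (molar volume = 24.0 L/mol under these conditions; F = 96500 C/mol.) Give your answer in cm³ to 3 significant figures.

Charge passed = 0.782 × 9396 = 7348 C
n(e⁻) = 7348 / 96500 = 0.07615 mol
2H⁺ + 2e⁻ → H₂, so n(H₂) = 0.07615 / 2 = 0.03808 mol
V = 0.03808 × 24.0 = 0.9139 L
= 914 cm³

914 cm³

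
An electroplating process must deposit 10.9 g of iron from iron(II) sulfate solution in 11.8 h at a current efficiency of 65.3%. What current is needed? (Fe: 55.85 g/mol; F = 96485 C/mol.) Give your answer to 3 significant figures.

n(Fe) = 10.9 / 55.85 = 0.1952 mol
Fe²⁺ + 2e⁻ → Fe, so n(e⁻) = 2 × 0.1952 = 0.3904 mol
Q = 0.3904 × 96485 / 0.653 = 57680 C
I = Q / t = 57680 / 42480 s = 1.36 A

1.36 A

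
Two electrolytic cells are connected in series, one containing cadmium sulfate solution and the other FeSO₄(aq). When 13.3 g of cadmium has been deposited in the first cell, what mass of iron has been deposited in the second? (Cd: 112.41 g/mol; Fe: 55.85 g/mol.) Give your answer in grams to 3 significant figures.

n(Cd) = 13.3 / 112.41 = 0.1183 mol
Cd²⁺ + 2e⁻ → Cd, so n(e⁻) = 2 × 0.1183 = 0.2366 mol
Since the cells are in series, n(e⁻) in the Fe cell is also 0.2366 mol.
Fe²⁺ + 2e⁻ → Fe, so n(Fe) = 0.2366 / 2 = 0.1183 mol
m(Fe) = 0.1183 × 55.85 = 6.61 g

6.61 g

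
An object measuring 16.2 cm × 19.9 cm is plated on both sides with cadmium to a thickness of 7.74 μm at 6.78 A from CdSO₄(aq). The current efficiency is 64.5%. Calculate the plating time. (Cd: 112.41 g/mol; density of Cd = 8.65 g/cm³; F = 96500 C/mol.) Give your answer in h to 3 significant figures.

Plated area = 2 × 16.2 × 19.9 = 644.8 cm²
Volume = 644.8 × 7.74×10⁻⁴ cm = 0.4991 cm³
m(Cd) = 0.4991 × 8.65 = 4.317 g
n(Cd) = 4.317 / 112.41 = 0.03840 mol; n(e⁻) = 2 × 0.03840 = 0.07680 mol
Q = 0.07680 × 96500 / 0.645 = 11490 C
t = 11490 / 6.78 = 1695 s = 0.471 h

0.471 h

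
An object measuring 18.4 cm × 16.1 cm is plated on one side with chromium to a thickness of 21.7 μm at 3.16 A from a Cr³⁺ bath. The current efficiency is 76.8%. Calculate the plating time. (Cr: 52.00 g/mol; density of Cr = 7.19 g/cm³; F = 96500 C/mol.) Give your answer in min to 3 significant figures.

Plated area = 18.4 × 16.1 = 296.2 cm²
Volume = 296.2 × 21.7×10⁻⁴ cm = 0.6428 cm³
m(Cr) = 0.6428 × 7.19 = 4.622 g
n(Cr) = 4.622 / 52.00 = 0.08888 mol; n(e⁻) = 3 × 0.08888 = 0.2666 mol
Q = 0.2666 × 96500 / 0.768 = 33500 C
t = 33500 / 3.16 = 10600 s = 177 min

177 min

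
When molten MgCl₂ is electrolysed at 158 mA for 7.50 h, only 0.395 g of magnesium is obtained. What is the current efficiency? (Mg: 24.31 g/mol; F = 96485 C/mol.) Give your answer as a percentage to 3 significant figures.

73.5%

Q = 0.158 × 27000 = 4266 C
n(e⁻) = 4266 / 96485 = 0.04421 mol
Mg²⁺ + 2e⁻ → Mg, so theoretical n(Mg) = 0.02211 mol → 0.5375 g
Efficiency = 0.395 / 0.5375 = 0.7349 = 73.5%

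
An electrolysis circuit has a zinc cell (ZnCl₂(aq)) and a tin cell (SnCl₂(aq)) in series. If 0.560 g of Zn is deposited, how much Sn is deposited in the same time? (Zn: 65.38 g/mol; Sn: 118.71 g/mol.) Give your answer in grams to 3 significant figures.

1.02 g

n(Zn) = 0.560 / 65.38 = 0.008565 mol
Zn²⁺ + 2e⁻ → Zn, so n(e⁻) = 2 × 0.008565 = 0.01713 mol
In series, the same 0.01713 mol of electrons flows through the second cell.
Sn²⁺ + 2e⁻ → Sn, so n(Sn) = 0.01713 / 2 = 0.008565 mol
m(Sn) = 0.008565 × 118.71 = 1.02 g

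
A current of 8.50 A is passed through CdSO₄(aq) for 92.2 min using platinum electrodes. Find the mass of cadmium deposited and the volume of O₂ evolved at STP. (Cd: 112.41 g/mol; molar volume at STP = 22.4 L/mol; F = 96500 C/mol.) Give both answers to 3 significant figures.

27.4 g Cd; 2.73 L O₂

Q = 8.50 × 5532 = 47020 C; n(e⁻) = 47020 / 96500 = 0.4873 mol
Cathode: Cd²⁺ + 2e⁻ → Cd → n(Cd) = 0.4873/2 = 0.2437 mol → 27.4 g
Anode: 2H₂O → O₂ + 4H⁺ + 4e⁻ → n(O₂) = 0.4873/4 = 0.1218 mol → 2.73 L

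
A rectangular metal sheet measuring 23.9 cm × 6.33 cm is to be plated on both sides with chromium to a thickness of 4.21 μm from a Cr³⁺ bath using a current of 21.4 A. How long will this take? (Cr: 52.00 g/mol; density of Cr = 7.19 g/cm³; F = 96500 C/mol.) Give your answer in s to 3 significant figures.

Plated area = 2 × 23.9 × 6.33 = 302.6 cm²
Volume = 302.6 × 4.21×10⁻⁴ cm = 0.1274 cm³
m(Cr) = 0.1274 × 7.19 = 0.9160 g
n(Cr) = 0.9160 / 52.00 = 0.01762 mol; n(e⁻) = 3 × 0.01762 = 0.05286 mol
Q = 0.05286 × 96500 = 5101 C
t = 5101 / 21.4 = 238.4 s

238 s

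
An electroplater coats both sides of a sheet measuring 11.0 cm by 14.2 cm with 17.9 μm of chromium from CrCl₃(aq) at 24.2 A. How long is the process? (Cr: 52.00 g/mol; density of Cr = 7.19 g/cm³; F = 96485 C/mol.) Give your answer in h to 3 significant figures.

0.257 h

Plated area = 2 × 11.0 × 14.2 = 312.4 cm²
Volume = 312.4 × 17.9×10⁻⁴ cm = 0.5592 cm³
m(Cr) = 0.5592 × 7.19 = 4.021 g
n(Cr) = 4.021 / 52.00 = 0.07733 mol; n(e⁻) = 3 × 0.07733 = 0.2320 mol
Q = 0.2320 × 96485 = 22380 C
t = 22380 / 24.2 = 924.8 s = 0.257 h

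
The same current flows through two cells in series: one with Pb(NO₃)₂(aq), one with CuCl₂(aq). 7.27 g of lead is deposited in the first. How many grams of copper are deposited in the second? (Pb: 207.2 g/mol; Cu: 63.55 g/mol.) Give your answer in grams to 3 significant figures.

2.23 g

n(Pb) = 7.27 / 207.2 = 0.03509 mol
Pb²⁺ + 2e⁻ → Pb, so n(e⁻) = 2 × 0.03509 = 0.07018 mol
Since the cells are in series, n(e⁻) in the Cu cell is also 0.07018 mol.
Cu²⁺ + 2e⁻ → Cu, so n(Cu) = 0.07018 / 2 = 0.03509 mol
m(Cu) = 0.03509 × 63.55 = 2.23 g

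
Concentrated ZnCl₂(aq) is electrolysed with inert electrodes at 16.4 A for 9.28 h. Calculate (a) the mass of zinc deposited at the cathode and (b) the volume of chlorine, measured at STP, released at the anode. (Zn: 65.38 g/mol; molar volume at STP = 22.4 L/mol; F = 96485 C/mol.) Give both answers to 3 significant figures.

186 g Zn; 63.6 L Cl₂

Q = 16.4 × 33408 = 5.479×10^5 C; n(e⁻) = 5.479×10^5 / 96485 = 5.679 mol
Cathode: Zn²⁺ + 2e⁻ → Zn → n(Zn) = 5.679/2 = 2.840 mol → 186 g
Anode: 2Cl⁻ → Cl₂ + 2e⁻ → n(Cl₂) = 5.679/2 = 2.840 mol → 63.6 L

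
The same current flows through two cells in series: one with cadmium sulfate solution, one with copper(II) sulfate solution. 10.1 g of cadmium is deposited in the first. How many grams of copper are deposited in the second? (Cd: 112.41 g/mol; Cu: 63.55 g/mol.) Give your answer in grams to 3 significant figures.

5.71 g

n(Cd) = 10.1 / 112.41 = 0.08985 mol
Cd²⁺ + 2e⁻ → Cd, so n(e⁻) = 2 × 0.08985 = 0.1797 mol
Since the cells are in series, n(e⁻) in the Cu cell is also 0.1797 mol.
Cu²⁺ + 2e⁻ → Cu, so n(Cu) = 0.1797 / 2 = 0.08985 mol
m(Cu) = 0.08985 × 63.55 = 5.71 g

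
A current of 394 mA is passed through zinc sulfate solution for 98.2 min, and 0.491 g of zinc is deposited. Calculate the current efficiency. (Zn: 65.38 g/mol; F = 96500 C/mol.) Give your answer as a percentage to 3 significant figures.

62.4%

Q = 0.394 × 5892 = 2321 C
n(e⁻) = 2321 / 96500 = 0.02405 mol
Zn²⁺ + 2e⁻ → Zn, so theoretical n(Zn) = 0.01203 mol → 0.7865 g
Efficiency = 0.491 / 0.7865 = 0.6243 = 62.4%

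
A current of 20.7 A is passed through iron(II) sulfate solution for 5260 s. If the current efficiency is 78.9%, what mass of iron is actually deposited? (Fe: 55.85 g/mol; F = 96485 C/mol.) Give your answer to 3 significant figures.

Q = 20.7 × 5260 = 1.089×10^5 C
n(e⁻) = 1.089×10^5 / 96485 = 1.129 mol
Fe²⁺ + 2e⁻ → Fe, so theoretical m(Fe) = 0.5645 × 55.85 = 31.53 g
Actual mass = 78.9% × 31.53 = 24.9 g

24.9 g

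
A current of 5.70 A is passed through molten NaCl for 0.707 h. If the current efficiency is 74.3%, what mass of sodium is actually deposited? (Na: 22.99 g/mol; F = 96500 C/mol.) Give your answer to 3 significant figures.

2.57 g

Q = 5.70 × 2545.2 = 14510 C
n(e⁻) = 14510 / 96500 = 0.1504 mol
Na⁺ + e⁻ → Na, so theoretical m(Na) = 0.1504 × 22.99 = 3.458 g
Actual mass = 74.3% × 3.458 = 2.57 g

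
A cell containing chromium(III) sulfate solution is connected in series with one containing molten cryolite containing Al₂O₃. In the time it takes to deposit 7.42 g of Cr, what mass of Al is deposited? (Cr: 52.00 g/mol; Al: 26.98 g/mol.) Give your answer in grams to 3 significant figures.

3.85 g

n(Cr) = 7.42 / 52.00 = 0.1427 mol
Cr³⁺ + 3e⁻ → Cr, so n(e⁻) = 3 × 0.1427 = 0.4281 mol
Same current for the same time ⇒ same n(e⁻) = 0.4281 mol in both cells.
Al³⁺ + 3e⁻ → Al, so n(Al) = 0.4281 / 3 = 0.1427 mol
m(Al) = 0.1427 × 26.98 = 3.85 g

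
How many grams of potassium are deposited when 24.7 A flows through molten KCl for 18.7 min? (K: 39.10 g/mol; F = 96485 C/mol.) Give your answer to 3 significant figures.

Charge passed = 24.7 × 1122 = 27710 C
n(e⁻) = Q/F = 27710/96485 = 0.2872 mol
K⁺ + e⁻ → K, so n(K) = 0.2872 mol
m = 0.2872 × 39.10 = 11.2 g

11.2 g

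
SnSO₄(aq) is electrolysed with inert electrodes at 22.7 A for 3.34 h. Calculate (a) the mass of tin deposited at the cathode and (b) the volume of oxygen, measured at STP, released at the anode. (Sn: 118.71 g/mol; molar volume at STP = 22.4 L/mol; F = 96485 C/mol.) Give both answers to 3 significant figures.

Q = 22.7 × 12024 = 2.729×10^5 C; n(e⁻) = 2.729×10^5 / 96485 = 2.828 mol
Cathode: Sn²⁺ + 2e⁻ → Sn → n(Sn) = 2.828/2 = 1.414 mol → 168 g
Anode: 2H₂O → O₂ + 4H⁺ + 4e⁻ → n(O₂) = 2.828/4 = 0.7070 mol → 15.8 L

168 g Sn; 15.8 L O₂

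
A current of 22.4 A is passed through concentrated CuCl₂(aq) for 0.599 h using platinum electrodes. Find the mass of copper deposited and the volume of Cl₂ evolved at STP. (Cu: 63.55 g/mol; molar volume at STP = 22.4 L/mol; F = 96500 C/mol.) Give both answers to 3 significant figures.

Q = 22.4 × 2156.4 = 48300 C; n(e⁻) = 48300 / 96500 = 0.5005 mol
Cathode: Cu²⁺ + 2e⁻ → Cu → n(Cu) = 0.5005/2 = 0.2503 mol → 15.9 g
Anode: 2Cl⁻ → Cl₂ + 2e⁻ → n(Cl₂) = 0.5005/2 = 0.2503 mol → 5.61 L

15.9 g Cu; 5.61 L Cl₂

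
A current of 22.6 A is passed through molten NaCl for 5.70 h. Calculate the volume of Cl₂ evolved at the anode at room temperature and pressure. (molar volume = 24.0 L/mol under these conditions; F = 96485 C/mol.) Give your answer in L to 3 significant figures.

Charge passed = 22.6 × 20520 = 4.638×10^5 C
n(e⁻) = Q/F = 4.638×10^5/96485 = 4.807 mol
2Cl⁻ → Cl₂ + 2e⁻, so n(Cl₂) = 4.807 / 2 = 2.404 mol
V = 2.404 × 24.0 = 57.70 L

57.7 L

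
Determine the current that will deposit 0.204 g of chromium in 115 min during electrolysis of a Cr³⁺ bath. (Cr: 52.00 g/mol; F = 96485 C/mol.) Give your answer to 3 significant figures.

n(Cr) = 0.204 / 52.00 = 0.003923 mol
Cr³⁺ + 3e⁻ → Cr, so n(e⁻) = 3 × 0.003923 = 0.01177 mol
Q = 0.01177 × 96485 = 1136 C
I = Q / t = 1136 / 6900 s = 0.165 A

0.165 A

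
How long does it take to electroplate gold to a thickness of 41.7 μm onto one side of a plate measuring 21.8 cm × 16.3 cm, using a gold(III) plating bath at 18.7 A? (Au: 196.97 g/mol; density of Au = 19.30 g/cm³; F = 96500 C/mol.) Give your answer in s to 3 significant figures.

Plated area = 21.8 × 16.3 = 355.3 cm²
Volume = 355.3 × 41.7×10⁻⁴ cm = 1.482 cm³
m(Au) = 1.482 × 19.30 = 28.60 g
n(Au) = 28.60 / 196.97 = 0.1452 mol; n(e⁻) = 3 × 0.1452 = 0.4356 mol
Q = 0.4356 × 96500 = 42040 C
t = 42040 / 18.7 = 2248 s

2250 s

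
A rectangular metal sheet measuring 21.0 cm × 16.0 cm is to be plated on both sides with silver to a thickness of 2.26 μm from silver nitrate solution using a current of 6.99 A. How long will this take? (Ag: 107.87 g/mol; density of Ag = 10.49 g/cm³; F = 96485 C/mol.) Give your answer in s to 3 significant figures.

Plated area = 2 × 21.0 × 16.0 = 672.0 cm²
Volume = 672.0 × 2.26×10⁻⁴ cm = 0.1519 cm³
m(Ag) = 0.1519 × 10.49 = 1.593 g
n(Ag) = 1.593 / 107.87 = 0.01477 mol; n(e⁻) = 0.01477 mol
Q = 0.01477 × 96485 = 1425 C
t = 1425 / 6.99 = 203.9 s

204 s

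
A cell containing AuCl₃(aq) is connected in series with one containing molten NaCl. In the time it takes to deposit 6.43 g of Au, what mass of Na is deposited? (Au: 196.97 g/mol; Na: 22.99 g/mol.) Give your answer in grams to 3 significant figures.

2.25 g

n(Au) = 6.43 / 196.97 = 0.03264 mol
Au³⁺ + 3e⁻ → Au, so n(e⁻) = 3 × 0.03264 = 0.09792 mol
In series, the same 0.09792 mol of electrons flows through the second cell.
Na⁺ + e⁻ → Na, so n(Na) = 0.09792 mol
m(Na) = 0.09792 × 22.99 = 2.25 g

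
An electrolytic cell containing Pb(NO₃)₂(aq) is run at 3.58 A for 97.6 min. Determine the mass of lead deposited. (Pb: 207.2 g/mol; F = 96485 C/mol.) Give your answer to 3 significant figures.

22.5 g

Q = 3.58 A × 5856 s = 20960 C
n(e⁻) = Q/F = 20960/96485 = 0.2172 mol
Pb²⁺ + 2e⁻ → Pb, so n(Pb) = 0.2172 / 2 = 0.1086 mol
m = 0.1086 × 207.2 = 22.5 g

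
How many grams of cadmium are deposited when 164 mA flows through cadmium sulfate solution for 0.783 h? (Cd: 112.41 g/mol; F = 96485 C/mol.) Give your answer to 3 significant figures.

Q = It = 0.164 × 2818.8 = 462.3 C
n(e⁻) = 462.3 / 96485 = 0.004791 mol
Cd²⁺ + 2e⁻ → Cd, so n(Cd) = 0.004791 / 2 = 0.002396 mol
m = 0.002396 × 112.41 = 0.269 g

0.269 g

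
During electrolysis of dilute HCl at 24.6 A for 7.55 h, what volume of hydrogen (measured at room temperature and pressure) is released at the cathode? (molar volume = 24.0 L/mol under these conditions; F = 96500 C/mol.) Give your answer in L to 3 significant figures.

83.1 L

Charge passed = 24.6 × 27180 = 6.686×10^5 C
n(e⁻) = 6.686×10^5 / 96500 = 6.928 mol
2H⁺ + 2e⁻ → H₂, so n(H₂) = 6.928 / 2 = 3.464 mol
V = 3.464 × 24.0 = 83.14 L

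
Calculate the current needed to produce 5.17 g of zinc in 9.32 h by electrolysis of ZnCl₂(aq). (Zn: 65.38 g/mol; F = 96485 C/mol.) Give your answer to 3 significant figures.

n(Zn) = 5.17 / 65.38 = 0.07908 mol
Zn²⁺ + 2e⁻ → Zn, so n(e⁻) = 2 × 0.07908 = 0.1582 mol
Q = 0.1582 × 96485 = 15260 C
I = Q / t = 15260 / 33552 s = 0.455 A

0.455 A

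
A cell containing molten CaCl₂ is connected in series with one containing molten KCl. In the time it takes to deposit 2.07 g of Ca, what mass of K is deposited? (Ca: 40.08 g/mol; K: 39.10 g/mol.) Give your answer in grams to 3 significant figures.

4.04 g

n(Ca) = 2.07 / 40.08 = 0.05165 mol
Ca²⁺ + 2e⁻ → Ca, so n(e⁻) = 2 × 0.05165 = 0.1033 mol
Since the cells are in series, n(e⁻) in the K cell is also 0.1033 mol.
K⁺ + e⁻ → K, so n(K) = 0.1033 mol
m(K) = 0.1033 × 39.10 = 4.04 g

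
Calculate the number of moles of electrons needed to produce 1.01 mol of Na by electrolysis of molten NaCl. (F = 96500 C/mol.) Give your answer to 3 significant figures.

1.01 mol

Na⁺ + e⁻ → Na, so n(e⁻) = 1 × 1.01 = 1.010 mol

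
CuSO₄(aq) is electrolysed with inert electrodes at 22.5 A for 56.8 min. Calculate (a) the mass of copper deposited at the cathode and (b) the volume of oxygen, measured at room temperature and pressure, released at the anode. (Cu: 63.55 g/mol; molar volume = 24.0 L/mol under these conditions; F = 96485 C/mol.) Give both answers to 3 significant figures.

25.3 g Cu; 4.77 L O₂

Q = 22.5 × 3408 = 76680 C; n(e⁻) = 76680 / 96485 = 0.7947 mol
Cathode: Cu²⁺ + 2e⁻ → Cu → n(Cu) = 0.7947/2 = 0.3974 mol → 25.3 g
Anode: 2H₂O → O₂ + 4H⁺ + 4e⁻ → n(O₂) = 0.7947/4 = 0.1987 mol → 4.77 L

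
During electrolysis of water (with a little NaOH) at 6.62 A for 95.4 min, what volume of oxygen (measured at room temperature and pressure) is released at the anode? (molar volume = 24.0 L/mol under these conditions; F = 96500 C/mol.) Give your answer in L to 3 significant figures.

Q = It = 6.62 × 5724 = 37890 C
n(e⁻) = 37890 / 96500 = 0.3926 mol
2H₂O → O₂ + 4H⁺ + 4e⁻, so n(O₂) = 0.3926 / 4 = 0.09815 mol
V = 0.09815 × 24.0 = 2.356 L

2.36 L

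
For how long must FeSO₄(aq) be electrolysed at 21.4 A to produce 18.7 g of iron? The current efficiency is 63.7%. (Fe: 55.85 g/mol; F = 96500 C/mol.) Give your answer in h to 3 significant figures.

1.32 h

n(Fe) = 18.7 / 55.85 = 0.3348 mol
Fe²⁺ + 2e⁻ → Fe, so n(e⁻) = 2 × 0.3348 = 0.6696 mol
Q = 0.6696 × 96500 / 0.637 = 1.014×10^5 C
t = Q / I = 1.014×10^5 / 21.4 = 4738 s = 1.32 h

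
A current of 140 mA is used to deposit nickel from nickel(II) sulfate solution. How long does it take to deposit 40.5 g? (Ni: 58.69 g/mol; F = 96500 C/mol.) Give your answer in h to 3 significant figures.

264 h

n(Ni) = 40.5 / 58.69 = 0.6901 mol
Ni²⁺ + 2e⁻ → Ni, so n(e⁻) = 2 × 0.6901 = 1.380 mol
Q = 1.380 × 96500 = 1.332×10^5 C
t = Q / I = 1.332×10^5 / 0.140 = 9.514×10^5 s = 264 h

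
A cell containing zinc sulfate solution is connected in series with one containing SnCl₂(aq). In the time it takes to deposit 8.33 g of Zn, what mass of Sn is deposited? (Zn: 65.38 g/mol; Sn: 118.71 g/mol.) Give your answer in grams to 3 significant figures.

15.1 g

n(Zn) = 8.33 / 65.38 = 0.1274 mol
Zn²⁺ + 2e⁻ → Zn, so n(e⁻) = 2 × 0.1274 = 0.2548 mol
Since the cells are in series, n(e⁻) in the Sn cell is also 0.2548 mol.
Sn²⁺ + 2e⁻ → Sn, so n(Sn) = 0.2548 / 2 = 0.1274 mol
m(Sn) = 0.1274 × 118.71 = 15.1 g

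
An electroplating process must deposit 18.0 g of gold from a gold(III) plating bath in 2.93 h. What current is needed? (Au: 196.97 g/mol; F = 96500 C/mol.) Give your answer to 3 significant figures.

2.51 A

n(Au) = 18.0 / 196.97 = 0.09138 mol
Au³⁺ + 3e⁻ → Au, so n(e⁻) = 3 × 0.09138 = 0.2741 mol
Q = 0.2741 × 96500 = 26450 C
I = Q / t = 26450 / 10548 s = 2.51 A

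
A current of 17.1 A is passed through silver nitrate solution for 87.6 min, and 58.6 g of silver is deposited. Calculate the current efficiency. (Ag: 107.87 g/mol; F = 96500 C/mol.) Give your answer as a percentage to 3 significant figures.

Q = 17.1 × 5256 = 89880 C
n(e⁻) = 89880 / 96500 = 0.9314 mol
Ag⁺ + e⁻ → Ag, so theoretical n(Ag) = 0.9314 mol → 100.5 g
Efficiency = 58.6 / 100.5 = 0.5831 = 58.3%

58.3%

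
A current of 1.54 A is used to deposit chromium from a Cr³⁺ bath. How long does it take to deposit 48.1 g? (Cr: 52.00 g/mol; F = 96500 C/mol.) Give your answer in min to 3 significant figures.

n(Cr) = 48.1 / 52.00 = 0.9250 mol
Cr³⁺ + 3e⁻ → Cr, so n(e⁻) = 3 × 0.9250 = 2.775 mol
Q = 2.775 × 96500 = 2.678×10^5 C
t = Q / I = 2.678×10^5 / 1.54 = 1.739×10^5 s = 2900 min

2900 min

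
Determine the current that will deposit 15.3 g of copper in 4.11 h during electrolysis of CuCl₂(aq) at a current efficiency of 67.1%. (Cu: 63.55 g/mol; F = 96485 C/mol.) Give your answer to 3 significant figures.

n(Cu) = 15.3 / 63.55 = 0.2408 mol
Cu²⁺ + 2e⁻ → Cu, so n(e⁻) = 2 × 0.2408 = 0.4816 mol
Q = 0.4816 × 96485 / 0.671 = 69250 C
I = Q / t = 69250 / 14796 s = 4.68 A

4.68 A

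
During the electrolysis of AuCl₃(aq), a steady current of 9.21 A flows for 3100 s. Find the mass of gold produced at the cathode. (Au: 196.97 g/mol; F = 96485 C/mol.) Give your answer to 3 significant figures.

Charge passed = 9.21 × 3100 = 28550 C
n(e⁻) = Q/F = 28550/96485 = 0.2959 mol
Au³⁺ + 3e⁻ → Au, so n(Au) = 0.2959 / 3 = 0.09863 mol
m = 0.09863 × 196.97 = 19.4 g

19.4 g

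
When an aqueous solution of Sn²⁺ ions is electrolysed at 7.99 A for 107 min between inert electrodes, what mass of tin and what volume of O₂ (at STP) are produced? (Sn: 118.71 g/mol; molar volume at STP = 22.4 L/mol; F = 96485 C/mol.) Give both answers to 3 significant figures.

31.6 g Sn; 2.98 L O₂

Q = 7.99 × 6420 = 51300 C; n(e⁻) = 51300 / 96485 = 0.5317 mol
Cathode: Sn²⁺ + 2e⁻ → Sn → n(Sn) = 0.5317/2 = 0.2659 mol → 31.6 g
Anode: 2H₂O → O₂ + 4H⁺ + 4e⁻ → n(O₂) = 0.5317/4 = 0.1329 mol → 2.98 L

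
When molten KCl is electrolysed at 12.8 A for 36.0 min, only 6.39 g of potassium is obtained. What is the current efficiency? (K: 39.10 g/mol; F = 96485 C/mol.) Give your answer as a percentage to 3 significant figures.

Q = 12.8 × 2160 = 27650 C
n(e⁻) = 27650 / 96485 = 0.2866 mol
K⁺ + e⁻ → K, so theoretical n(K) = 0.2866 mol → 11.21 g
Efficiency = 6.39 / 11.21 = 0.5700 = 57.0%

57.0%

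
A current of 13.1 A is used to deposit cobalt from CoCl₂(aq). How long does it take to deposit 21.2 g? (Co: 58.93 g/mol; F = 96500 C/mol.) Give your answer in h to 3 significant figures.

n(Co) = 21.2 / 58.93 = 0.3597 mol
Co²⁺ + 2e⁻ → Co, so n(e⁻) = 2 × 0.3597 = 0.7194 mol
Q = 0.7194 × 96500 = 69420 C
t = Q / I = 69420 / 13.1 = 5299 s = 1.47 h

1.47 h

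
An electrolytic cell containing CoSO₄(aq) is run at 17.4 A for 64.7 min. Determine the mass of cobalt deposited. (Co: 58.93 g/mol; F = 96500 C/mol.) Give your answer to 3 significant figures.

Q = It = 17.4 × 3882 = 67550 C
Moles of electrons = 67550 / 96500 = 0.7000 mol
Co²⁺ + 2e⁻ → Co, so n(Co) = 0.7000 / 2 = 0.3500 mol
m = 0.3500 × 58.93 = 20.6 g

20.6 g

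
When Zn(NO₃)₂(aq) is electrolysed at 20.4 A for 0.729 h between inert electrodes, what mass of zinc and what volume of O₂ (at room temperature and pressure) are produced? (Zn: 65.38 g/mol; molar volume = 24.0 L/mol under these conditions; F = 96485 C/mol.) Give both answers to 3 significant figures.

Q = 20.4 × 2624.4 = 53540 C; n(e⁻) = 53540 / 96485 = 0.5549 mol
Cathode: Zn²⁺ + 2e⁻ → Zn → n(Zn) = 0.5549/2 = 0.2775 mol → 18.1 g
Anode: 2H₂O → O₂ + 4H⁺ + 4e⁻ → n(O₂) = 0.5549/4 = 0.1387 mol → 3.33 L

18.1 g Zn; 3.33 L O₂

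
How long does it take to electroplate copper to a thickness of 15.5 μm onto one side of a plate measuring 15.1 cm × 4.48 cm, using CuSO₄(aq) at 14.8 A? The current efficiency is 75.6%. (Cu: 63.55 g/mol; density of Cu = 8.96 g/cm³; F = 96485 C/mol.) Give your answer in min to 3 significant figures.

4.25 min

Plated area = 15.1 × 4.48 = 67.65 cm²
Volume = 67.65 × 15.5×10⁻⁴ cm = 0.1049 cm³
m(Cu) = 0.1049 × 8.96 = 0.9399 g
n(Cu) = 0.9399 / 63.55 = 0.01479 mol; n(e⁻) = 2 × 0.01479 = 0.02958 mol
Q = 0.02958 × 96485 / 0.756 = 3775 C
t = 3775 / 14.8 = 255.1 s = 4.25 min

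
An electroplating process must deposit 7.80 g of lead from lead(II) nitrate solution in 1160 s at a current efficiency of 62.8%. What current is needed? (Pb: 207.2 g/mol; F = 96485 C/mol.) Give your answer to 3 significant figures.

n(Pb) = 7.80 / 207.2 = 0.03764 mol
Pb²⁺ + 2e⁻ → Pb, so n(e⁻) = 2 × 0.03764 = 0.07528 mol
Q = 0.07528 × 96485 / 0.628 = 11570 C
I = Q / t = 11570 / 1160 s = 9.97 A

9.97 A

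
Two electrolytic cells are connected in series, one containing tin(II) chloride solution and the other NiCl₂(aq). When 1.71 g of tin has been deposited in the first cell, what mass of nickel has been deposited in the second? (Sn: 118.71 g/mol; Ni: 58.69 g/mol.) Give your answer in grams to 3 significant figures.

n(Sn) = 1.71 / 118.71 = 0.01440 mol
Sn²⁺ + 2e⁻ → Sn, so n(e⁻) = 2 × 0.01440 = 0.02880 mol
In series, the same 0.02880 mol of electrons flows through the second cell.
Ni²⁺ + 2e⁻ → Ni, so n(Ni) = 0.02880 / 2 = 0.01440 mol
m(Ni) = 0.01440 × 58.69 = 0.845 g

0.845 g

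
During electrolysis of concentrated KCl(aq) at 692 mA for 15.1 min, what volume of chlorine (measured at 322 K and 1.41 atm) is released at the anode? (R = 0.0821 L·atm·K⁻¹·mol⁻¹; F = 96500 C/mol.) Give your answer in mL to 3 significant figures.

Q = 0.692 A × 906 s = 627.0 C
n(e⁻) = Q/F = 627.0/96500 = 0.006497 mol
2Cl⁻ → Cl₂ + 2e⁻, so n(Cl₂) = 0.006497 / 2 = 0.003249 mol
V = nRT/P = 0.003249 × 0.0821 × 322 / 1.41 = 0.06092 L
= 60.9 mL

60.9 mL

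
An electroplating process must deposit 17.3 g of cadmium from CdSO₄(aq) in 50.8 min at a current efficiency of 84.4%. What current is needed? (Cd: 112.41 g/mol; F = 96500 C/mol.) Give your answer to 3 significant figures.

11.5 A

n(Cd) = 17.3 / 112.41 = 0.1539 mol
Cd²⁺ + 2e⁻ → Cd, so n(e⁻) = 2 × 0.1539 = 0.3078 mol
Q = 0.3078 × 96500 / 0.844 = 35190 C
I = Q / t = 35190 / 3048 s = 11.5 A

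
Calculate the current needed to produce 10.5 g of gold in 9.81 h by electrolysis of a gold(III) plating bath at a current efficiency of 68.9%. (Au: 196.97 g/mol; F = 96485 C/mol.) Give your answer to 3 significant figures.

0.634 A

n(Au) = 10.5 / 196.97 = 0.05331 mol
Au³⁺ + 3e⁻ → Au, so n(e⁻) = 3 × 0.05331 = 0.1599 mol
Q = 0.1599 × 96485 / 0.689 = 22390 C
I = Q / t = 22390 / 35316 s = 0.634 A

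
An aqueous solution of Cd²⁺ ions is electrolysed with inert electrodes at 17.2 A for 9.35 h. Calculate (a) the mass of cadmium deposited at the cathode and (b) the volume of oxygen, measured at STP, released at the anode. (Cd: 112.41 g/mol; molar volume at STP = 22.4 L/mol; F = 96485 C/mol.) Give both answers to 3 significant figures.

337 g Cd; 33.6 L O₂

Q = 17.2 × 33660 = 5.790×10^5 C; n(e⁻) = 5.790×10^5 / 96485 = 6.001 mol
Cathode: Cd²⁺ + 2e⁻ → Cd → n(Cd) = 6.001/2 = 3.001 mol → 337 g
Anode: 2H₂O → O₂ + 4H⁺ + 4e⁻ → n(O₂) = 6.001/4 = 1.500 mol → 33.6 L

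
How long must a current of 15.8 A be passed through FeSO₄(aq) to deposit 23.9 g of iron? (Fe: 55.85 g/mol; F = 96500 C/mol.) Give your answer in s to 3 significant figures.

5230 s

n(Fe) = 23.9 / 55.85 = 0.4279 mol
Fe²⁺ + 2e⁻ → Fe, so n(e⁻) = 2 × 0.4279 = 0.8558 mol
Q = 0.8558 × 96500 = 82580 C
t = Q / I = 82580 / 15.8 = 5227 s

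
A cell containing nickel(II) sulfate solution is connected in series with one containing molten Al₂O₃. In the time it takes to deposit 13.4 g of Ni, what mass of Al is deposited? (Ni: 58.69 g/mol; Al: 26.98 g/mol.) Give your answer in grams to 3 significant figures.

4.11 g

n(Ni) = 13.4 / 58.69 = 0.2283 mol
Ni²⁺ + 2e⁻ → Ni, so n(e⁻) = 2 × 0.2283 = 0.4566 mol
Same current for the same time ⇒ same n(e⁻) = 0.4566 mol in both cells.
Al³⁺ + 3e⁻ → Al, so n(Al) = 0.4566 / 3 = 0.1522 mol
m(Al) = 0.1522 × 26.98 = 4.11 g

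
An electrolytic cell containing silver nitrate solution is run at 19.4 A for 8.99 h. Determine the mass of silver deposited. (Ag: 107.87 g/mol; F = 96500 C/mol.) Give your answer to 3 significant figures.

702 g

Q = It = 19.4 × 32364 = 6.279×10^5 C
n(e⁻) = Q/F = 6.279×10^5/96500 = 6.507 mol
Ag⁺ + e⁻ → Ag, so n(Ag) = 6.507 mol
m = 6.507 × 107.87 = 702 g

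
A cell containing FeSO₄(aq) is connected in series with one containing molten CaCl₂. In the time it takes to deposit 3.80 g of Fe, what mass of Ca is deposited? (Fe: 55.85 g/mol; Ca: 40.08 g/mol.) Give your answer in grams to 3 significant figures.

2.73 g

n(Fe) = 3.80 / 55.85 = 0.06804 mol
Fe²⁺ + 2e⁻ → Fe, so n(e⁻) = 2 × 0.06804 = 0.1361 mol
The cells are in series, so the same charge (and hence the same n(e⁻) = 0.1361 mol) passes through both.
Ca²⁺ + 2e⁻ → Ca, so n(Ca) = 0.1361 / 2 = 0.06805 mol
m(Ca) = 0.06805 × 40.08 = 2.73 g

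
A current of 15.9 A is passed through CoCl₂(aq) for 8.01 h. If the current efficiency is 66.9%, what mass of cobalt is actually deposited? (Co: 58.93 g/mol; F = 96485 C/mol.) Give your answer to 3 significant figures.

93.7 g

Q = 15.9 × 28836 = 4.585×10^5 C
n(e⁻) = 4.585×10^5 / 96485 = 4.752 mol
Co²⁺ + 2e⁻ → Co, so theoretical m(Co) = 2.376 × 58.93 = 140.0 g
Actual mass = 66.9% × 140.0 = 93.7 g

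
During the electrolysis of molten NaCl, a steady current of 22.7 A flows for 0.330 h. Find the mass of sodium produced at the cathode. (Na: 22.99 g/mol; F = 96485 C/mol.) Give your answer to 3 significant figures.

Q = 22.7 A × 1188 s = 26970 C
Moles of electrons = 26970 / 96485 = 0.2795 mol
Na⁺ + e⁻ → Na, so n(Na) = 0.2795 mol
m = 0.2795 × 22.99 = 6.43 g

6.43 g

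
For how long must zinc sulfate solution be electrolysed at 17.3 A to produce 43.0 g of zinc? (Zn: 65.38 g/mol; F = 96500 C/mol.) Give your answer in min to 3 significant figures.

122 min

n(Zn) = 43.0 / 65.38 = 0.6577 mol
Zn²⁺ + 2e⁻ → Zn, so n(e⁻) = 2 × 0.6577 = 1.315 mol
Q = 1.315 × 96500 = 1.269×10^5 C
t = Q / I = 1.269×10^5 / 17.3 = 7335 s = 122 min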